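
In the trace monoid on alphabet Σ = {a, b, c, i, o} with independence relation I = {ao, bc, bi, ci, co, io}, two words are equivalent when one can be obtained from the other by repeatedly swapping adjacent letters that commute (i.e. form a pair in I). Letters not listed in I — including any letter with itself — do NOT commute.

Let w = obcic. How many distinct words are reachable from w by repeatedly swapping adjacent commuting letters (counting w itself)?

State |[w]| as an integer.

30

piece 0:o — minimal
piece 1:b rests on {0:o}
piece 2:c — minimal
piece 3:i — minimal
piece 4:c rests on {2:c}
minimal pieces: {0:o, 2:c, 3:i}
ways to finish when only these pieces remain (= sum over removing one remaining piece with nothing left below it):
  1 left: {1}→1  {3}→1  {4}→1
  2 left: {0,1}→1  {1,3}→2  {1,4}→2  {2,4}→1  {3,4}→2
  3 left: {0,1,3}→3  {0,1,4}→3  {1,2,4}→3  {1,3,4}→6  {2,3,4}→3
  placing 0:o first → 12 extensions
  placing 2:c first → 12 extensions
  placing 3:i first → 6 extensions
total linear extensions = 30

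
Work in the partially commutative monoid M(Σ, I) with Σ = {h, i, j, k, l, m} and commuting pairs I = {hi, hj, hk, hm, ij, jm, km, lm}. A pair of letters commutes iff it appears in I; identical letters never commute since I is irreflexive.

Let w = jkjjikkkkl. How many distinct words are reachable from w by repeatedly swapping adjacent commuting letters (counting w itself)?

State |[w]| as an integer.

3

drop 0:j onto floor
drop 1:k onto {0:j}
drop 2:j onto {1:k}
drop 3:j onto {2:j}
drop 4:i onto {1:k}
drop 5:k onto {3:j, 4:i}
drop 6:k onto {5:k}
drop 7:k onto {6:k}
drop 8:k onto {7:k}
drop 9:l onto {8:k}
ground layer = {0:j}
drop-orders for the pieces not yet dropped (sum over which currently-grounded one goes next):
  1 to go: {9} 1
  2 to go: {8,9} 1
  3 to go: {7,8,9} 1
  4 to go: {6,7,8,9} 1
  5 to go: {5,6,7,8,9} 1
  6 to go: {3,5,6,7,8,9} 1  {4,5,6,7,8,9} 1
  7 to go: {2,3,5,6,7,8,9} 1  {3,4,5,6,7,8,9} 2
  8 to go: {2,3,4,5,6,7,8,9} 3
  if 0:j drops first: 3 orders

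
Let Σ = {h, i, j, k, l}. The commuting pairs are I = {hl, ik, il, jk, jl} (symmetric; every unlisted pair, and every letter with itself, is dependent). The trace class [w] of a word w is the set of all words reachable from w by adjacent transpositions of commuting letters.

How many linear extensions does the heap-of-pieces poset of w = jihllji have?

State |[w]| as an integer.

drop 0:j onto floor
drop 1:i onto {0:j}
drop 2:h onto {1:i}
drop 3:l onto floor
drop 4:l onto {3:l}
drop 5:j onto {2:h}
drop 6:i onto {5:j}
ground layer = {0:j, 3:l}
drop-orders for the pieces not yet dropped (sum over which currently-grounded one goes next):
  1 to go: {4} 1  {6} 1
  2 to go: {3,4} 1  {4,6} 2  {5,6} 1
  3 to go: {2,5,6} 1  {3,4,6} 3  {4,5,6} 3
  4 to go: {1,2,5,6} 1  {2,4,5,6} 4  {3,4,5,6} 6
  5 to go: {0,1,2,5,6} 1  {1,2,4,5,6} 5  {2,3,4,5,6} 10
  if 0:j drops first: 15 orders
  if 3:l drops first: 6 orders
heap linearizations: 21

21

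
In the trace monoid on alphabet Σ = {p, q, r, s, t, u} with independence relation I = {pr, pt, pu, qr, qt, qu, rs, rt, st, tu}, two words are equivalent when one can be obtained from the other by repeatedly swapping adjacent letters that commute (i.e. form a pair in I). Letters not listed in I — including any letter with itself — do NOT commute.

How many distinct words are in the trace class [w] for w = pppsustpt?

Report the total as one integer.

0(p) covers ∅
1(p) covers 0:p
2(p) covers 1:p
3(s) covers 2:p
4(u) covers 3:s
5(s) covers 4:u
6(t) covers ∅
7(p) covers 5:s
8(t) covers 6:t
floor of heap: 0:p, 6:t
completions by unplaced set U, small U first (add the entries for U minus each lowest piece of U):
  |U|=1: {7}:1  {8}:1
  |U|=2: {5,7}:1  {6,8}:1  {7,8}:2
  |U|=3: {4,5,7}:1  {5,7,8}:3  {6,7,8}:3
  |U|=4: {3,4,5,7}:1  {4,5,7,8}:4  {5,6,7,8}:6
  |U|=5: {2,3,4,5,7}:1  {3,4,5,7,8}:5  {4,5,6,7,8}:10
  |U|=6: {1,2,3,4,5,7}:1  {2,3,4,5,7,8}:6  {3,4,5,6,7,8}:15
  |U|=7: {0,1,2,3,4,5,7}:1  {1,2,3,4,5,7,8}:7  {2,3,4,5,6,7,8}:21
  start at 0(p): 28
  start at 6(t): 8
sum over floor = 36

36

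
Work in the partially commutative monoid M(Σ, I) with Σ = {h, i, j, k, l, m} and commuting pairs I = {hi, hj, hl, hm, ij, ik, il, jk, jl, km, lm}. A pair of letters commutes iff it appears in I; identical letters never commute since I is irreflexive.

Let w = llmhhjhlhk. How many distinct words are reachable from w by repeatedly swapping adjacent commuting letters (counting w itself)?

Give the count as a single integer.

1575

#0=l has no predecessor
#1=l depends on [0:l]
#2=m has no predecessor
#3=h has no predecessor
#4=h depends on [3:h]
#5=j depends on [2:m]
#6=h depends on [4:h]
#7=l depends on [1:l]
#8=h depends on [6:h]
#9=k depends on [7:l, 8:h]
sources: [0:l, 2:m, 3:h]
N(rest) = Σ N(rest − s) over sources s of rest; N(one piece) = 1:
  size 1 → [5]=1  [9]=1
  size 2 → [2,5]=1  [5,9]=2  [7,9]=1  [8,9]=1
  size 3 → [1,7,9]=1  [2,5,9]=3  [5,7,9]=3  [5,8,9]=3  [6,8,9]=1  [7,8,9]=2
  size 4 → [0,1,7,9]=1  [1,5,7,9]=4  [1,7,8,9]=3  [2,5,7,9]=6  [2,5,8,9]=6  [4,6,8,9]=1  [5,6,8,9]=4  [5,7,8,9]=8  [6,7,8,9]=3
  size 5 → [0,1,5,7,9]=5  [0,1,7,8,9]=4  [1,2,5,7,9]=10  [1,5,7,8,9]=15  [1,6,7,8,9]=6  [2,5,6,8,9]=10  [2,5,7,8,9]=20  [3,4,6,8,9]=1  [4,5,6,8,9]=5  [4,6,7,8,9]=4  [5,6,7,8,9]=15
  size 6 → [0,1,2,5,7,9]=15  [0,1,5,7,8,9]=24  [0,1,6,7,8,9]=10  [1,2,5,7,8,9]=45  [1,4,6,7,8,9]=10  [1,5,6,7,8,9]=36  [2,4,5,6,8,9]=15  [2,5,6,7,8,9]=45  [3,4,5,6,8,9]=6  [3,4,6,7,8,9]=5  [4,5,6,7,8,9]=24
  size 7 → [0,1,2,5,7,8,9]=84  [0,1,4,6,7,8,9]=20  [0,1,5,6,7,8,9]=70  [1,2,5,6,7,8,9]=126  [1,3,4,6,7,8,9]=15  [1,4,5,6,7,8,9]=70  [2,3,4,5,6,8,9]=21  [2,4,5,6,7,8,9]=84  [3,4,5,6,7,8,9]=35
  size 8 → [0,1,2,5,6,7,8,9]=280  [0,1,3,4,6,7,8,9]=35  [0,1,4,5,6,7,8,9]=160  [1,2,4,5,6,7,8,9]=280  [1,3,4,5,6,7,8,9]=120  [2,3,4,5,6,7,8,9]=140
  first=0(l) contributes 540
  first=2(m) contributes 315
  first=3(h) contributes 720
|[w]| = 1575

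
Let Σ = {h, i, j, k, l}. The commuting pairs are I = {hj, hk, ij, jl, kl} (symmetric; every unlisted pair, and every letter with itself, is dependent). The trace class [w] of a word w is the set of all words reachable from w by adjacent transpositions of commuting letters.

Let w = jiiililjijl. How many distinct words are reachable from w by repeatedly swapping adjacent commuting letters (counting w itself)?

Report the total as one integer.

165

piece 0:j — minimal
piece 1:i — minimal
piece 2:i rests on {1:i}
piece 3:i rests on {2:i}
piece 4:l rests on {3:i}
piece 5:i rests on {4:l}
piece 6:l rests on {5:i}
piece 7:j rests on {0:j}
piece 8:i rests on {6:l}
piece 9:j rests on {7:j}
piece 10:l rests on {8:i}
minimal pieces: {0:j, 1:i}
ways to finish when only these pieces remain (= sum over removing one remaining piece with nothing left below it):
  1 left: {9}→1  {10}→1
  2 left: {7,9}→1  {8,10}→1  {9,10}→2
  3 left: {0,7,9}→1  {6,8,10}→1  {7,9,10}→3  {8,9,10}→3
  4 left: {0,7,9,10}→4  {5,6,8,10}→1  {6,8,9,10}→4  {7,8,9,10}→6
  5 left: {0,7,8,9,10}→10  {4,5,6,8,10}→1  {5,6,8,9,10}→5  {6,7,8,9,10}→10
  6 left: {0,6,7,8,9,10}→20  {3,4,5,6,8,10}→1  {4,5,6,8,9,10}→6  {5,6,7,8,9,10}→15
  7 left: {0,5,6,7,8,9,10}→35  {2,3,4,5,6,8,10}→1  {3,4,5,6,8,9,10}→7  {4,5,6,7,8,9,10}→21
  8 left: {0,4,5,6,7,8,9,10}→56  {1,2,3,4,5,6,8,10}→1  {2,3,4,5,6,8,9,10}→8  {3,4,5,6,7,8,9,10}→28
  9 left: {0,3,4,5,6,7,8,9,10}→84  {1,2,3,4,5,6,8,9,10}→9  {2,3,4,5,6,7,8,9,10}→36
  placing 0:j first → 45 extensions
  placing 1:i first → 120 extensions
total linear extensions = 165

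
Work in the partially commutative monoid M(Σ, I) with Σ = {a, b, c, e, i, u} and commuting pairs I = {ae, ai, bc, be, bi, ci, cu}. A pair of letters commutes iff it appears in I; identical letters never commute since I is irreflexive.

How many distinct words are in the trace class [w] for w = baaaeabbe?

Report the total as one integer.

0(b) covers ∅
1(a) covers 0:b
2(a) covers 1:a
3(a) covers 2:a
4(e) covers ∅
5(a) covers 3:a
6(b) covers 5:a
7(b) covers 6:b
8(e) covers 4:e
floor of heap: 0:b, 4:e
completions by unplaced set U, small U first (add the entries for U minus each lowest piece of U):
  |U|=1: {7}:1  {8}:1
  |U|=2: {4,8}:1  {6,7}:1  {7,8}:2
  |U|=3: {4,7,8}:3  {5,6,7}:1  {6,7,8}:3
  |U|=4: {3,5,6,7}:1  {4,6,7,8}:6  {5,6,7,8}:4
  |U|=5: {2,3,5,6,7}:1  {3,5,6,7,8}:5  {4,5,6,7,8}:10
  |U|=6: {1,2,3,5,6,7}:1  {2,3,5,6,7,8}:6  {3,4,5,6,7,8}:15
  |U|=7: {0,1,2,3,5,6,7}:1  {1,2,3,5,6,7,8}:7  {2,3,4,5,6,7,8}:21
  start at 0(b): 28
  start at 4(e): 8
sum over floor = 36

36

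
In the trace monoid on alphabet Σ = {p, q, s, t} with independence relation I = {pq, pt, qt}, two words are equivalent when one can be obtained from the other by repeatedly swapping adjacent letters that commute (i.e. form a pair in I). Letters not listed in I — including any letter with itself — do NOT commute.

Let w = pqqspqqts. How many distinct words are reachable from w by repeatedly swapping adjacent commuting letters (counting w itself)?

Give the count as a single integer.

36

piece 0:p — minimal
piece 1:q — minimal
piece 2:q rests on {1:q}
piece 3:s rests on {0:p, 2:q}
piece 4:p rests on {3:s}
piece 5:q rests on {3:s}
piece 6:q rests on {5:q}
piece 7:t rests on {3:s}
piece 8:s rests on {4:p, 6:q, 7:t}
minimal pieces: {0:p, 1:q}
ways to finish when only these pieces remain (= sum over removing one remaining piece with nothing left below it):
  1 left: {8}→1
  2 left: {4,8}→1  {6,8}→1  {7,8}→1
  3 left: {4,6,8}→2  {4,7,8}→2  {5,6,8}→1  {6,7,8}→2
  4 left: {4,5,6,8}→3  {4,6,7,8}→6  {5,6,7,8}→3
  5 left: {4,5,6,7,8}→12
  6 left: {3,4,5,6,7,8}→12
  7 left: {0,3,4,5,6,7,8}→12  {2,3,4,5,6,7,8}→12
  placing 0:p first → 12 extensions
  placing 1:q first → 24 extensions
total linear extensions = 36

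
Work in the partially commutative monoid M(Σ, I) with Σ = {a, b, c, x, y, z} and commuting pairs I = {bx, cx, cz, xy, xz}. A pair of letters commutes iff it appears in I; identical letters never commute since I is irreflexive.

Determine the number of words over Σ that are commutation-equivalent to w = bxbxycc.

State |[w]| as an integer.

0(b) covers ∅
1(x) covers ∅
2(b) covers 0:b
3(x) covers 1:x
4(y) covers 2:b
5(c) covers 4:y
6(c) covers 5:c
floor of heap: 0:b, 1:x
completions by unplaced set U, small U first (add the entries for U minus each lowest piece of U):
  |U|=1: {3}:1  {6}:1
  |U|=2: {1,3}:1  {3,6}:2  {5,6}:1
  |U|=3: {1,3,6}:3  {3,5,6}:3  {4,5,6}:1
  |U|=4: {1,3,5,6}:6  {2,4,5,6}:1  {3,4,5,6}:4
  |U|=5: {0,2,4,5,6}:1  {1,3,4,5,6}:10  {2,3,4,5,6}:5
  start at 0(b): 15
  start at 1(x): 6
sum over floor = 21

21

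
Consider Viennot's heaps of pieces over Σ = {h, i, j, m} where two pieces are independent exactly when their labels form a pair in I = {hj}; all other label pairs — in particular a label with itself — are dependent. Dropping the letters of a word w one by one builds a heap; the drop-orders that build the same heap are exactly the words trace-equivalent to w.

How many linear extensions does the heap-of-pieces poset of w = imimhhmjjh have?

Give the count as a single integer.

piece 0:i — minimal
piece 1:m rests on {0:i}
piece 2:i rests on {1:m}
piece 3:m rests on {2:i}
piece 4:h rests on {3:m}
piece 5:h rests on {4:h}
piece 6:m rests on {5:h}
piece 7:j rests on {6:m}
piece 8:j rests on {7:j}
piece 9:h rests on {6:m}
minimal pieces: {0:i}
ways to finish when only these pieces remain (= sum over removing one remaining piece with nothing left below it):
  1 left: {8}→1  {9}→1
  2 left: {7,8}→1  {8,9}→2
  3 left: {7,8,9}→3
  4 left: {6,7,8,9}→3
  5 left: {5,6,7,8,9}→3
  6 left: {4,5,6,7,8,9}→3
  7 left: {3,4,5,6,7,8,9}→3
  8 left: {2,3,4,5,6,7,8,9}→3
  placing 0:i first → 3 extensions

3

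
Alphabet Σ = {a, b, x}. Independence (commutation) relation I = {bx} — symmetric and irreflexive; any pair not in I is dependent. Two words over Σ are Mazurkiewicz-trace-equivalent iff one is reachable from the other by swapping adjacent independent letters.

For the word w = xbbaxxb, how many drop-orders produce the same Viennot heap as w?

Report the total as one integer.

#0=x has no predecessor
#1=b has no predecessor
#2=b depends on [1:b]
#3=a depends on [0:x, 2:b]
#4=x depends on [3:a]
#5=x depends on [4:x]
#6=b depends on [3:a]
sources: [0:x, 1:b]
N(rest) = Σ N(rest − s) over sources s of rest; N(one piece) = 1:
  size 1 → [5]=1  [6]=1
  size 2 → [4,5]=1  [5,6]=2
  size 3 → [4,5,6]=3
  size 4 → [3,4,5,6]=3
  size 5 → [0,3,4,5,6]=3  [2,3,4,5,6]=3
  first=0(x) contributes 3
  first=1(b) contributes 6
|[w]| = 9

9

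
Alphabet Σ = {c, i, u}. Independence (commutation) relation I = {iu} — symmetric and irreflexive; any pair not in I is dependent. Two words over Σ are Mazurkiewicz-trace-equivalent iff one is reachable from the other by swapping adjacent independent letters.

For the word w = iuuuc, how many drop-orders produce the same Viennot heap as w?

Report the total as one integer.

4

piece 0:i — minimal
piece 1:u — minimal
piece 2:u rests on {1:u}
piece 3:u rests on {2:u}
piece 4:c rests on {0:i, 3:u}
minimal pieces: {0:i, 1:u}
ways to finish when only these pieces remain (= sum over removing one remaining piece with nothing left below it):
  1 left: {4}→1
  2 left: {0,4}→1  {3,4}→1
  3 left: {0,3,4}→2  {2,3,4}→1
  placing 0:i first → 1 extensions
  placing 1:u first → 3 extensions
total linear extensions = 4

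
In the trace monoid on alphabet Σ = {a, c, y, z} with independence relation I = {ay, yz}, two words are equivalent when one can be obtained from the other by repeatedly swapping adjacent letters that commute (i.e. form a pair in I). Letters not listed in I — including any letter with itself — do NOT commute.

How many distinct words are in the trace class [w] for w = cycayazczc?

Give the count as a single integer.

#0=c has no predecessor
#1=y depends on [0:c]
#2=c depends on [1:y]
#3=a depends on [2:c]
#4=y depends on [2:c]
#5=a depends on [3:a]
#6=z depends on [5:a]
#7=c depends on [4:y, 6:z]
#8=z depends on [7:c]
#9=c depends on [8:z]
sources: [0:c]
N(rest) = Σ N(rest − s) over sources s of rest; N(one piece) = 1:
  size 1 → [9]=1
  size 2 → [8,9]=1
  size 3 → [7,8,9]=1
  size 4 → [4,7,8,9]=1  [6,7,8,9]=1
  size 5 → [4,6,7,8,9]=2  [5,6,7,8,9]=1
  size 6 → [3,5,6,7,8,9]=1  [4,5,6,7,8,9]=3
  size 7 → [3,4,5,6,7,8,9]=4
  size 8 → [2,3,4,5,6,7,8,9]=4
  first=0(c) contributes 4

4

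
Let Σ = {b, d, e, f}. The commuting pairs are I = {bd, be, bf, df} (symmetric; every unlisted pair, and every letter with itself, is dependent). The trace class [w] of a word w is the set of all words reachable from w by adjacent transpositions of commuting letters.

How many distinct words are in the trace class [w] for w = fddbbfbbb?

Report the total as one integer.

#0=f has no predecessor
#1=d has no predecessor
#2=d depends on [1:d]
#3=b has no predecessor
#4=b depends on [3:b]
#5=f depends on [0:f]
#6=b depends on [4:b]
#7=b depends on [6:b]
#8=b depends on [7:b]
sources: [0:f, 1:d, 3:b]
N(rest) = Σ N(rest − s) over sources s of rest; N(one piece) = 1:
  size 1 → [2]=1  [5]=1  [8]=1
  size 2 → [0,5]=1  [1,2]=1  [2,5]=2  [2,8]=2  [5,8]=2  [7,8]=1
  size 3 → [0,2,5]=3  [0,5,8]=3  [1,2,5]=3  [1,2,8]=3  [2,5,8]=6  [2,7,8]=3  [5,7,8]=3  [6,7,8]=1
  size 4 → [0,1,2,5]=6  [0,2,5,8]=12  [0,5,7,8]=6  [1,2,5,8]=12  [1,2,7,8]=6  [2,5,7,8]=12  [2,6,7,8]=4  [4,6,7,8]=1  [5,6,7,8]=4
  size 5 → [0,1,2,5,8]=30  [0,2,5,7,8]=30  [0,5,6,7,8]=10  [1,2,5,7,8]=30  [1,2,6,7,8]=10  [2,4,6,7,8]=5  [2,5,6,7,8]=20  [3,4,6,7,8]=1  [4,5,6,7,8]=5
  size 6 → [0,1,2,5,7,8]=90  [0,2,5,6,7,8]=60  [0,4,5,6,7,8]=15  [1,2,4,6,7,8]=15  [1,2,5,6,7,8]=60  [2,3,4,6,7,8]=6  [2,4,5,6,7,8]=30  [3,4,5,6,7,8]=6
  size 7 → [0,1,2,5,6,7,8]=210  [0,2,4,5,6,7,8]=105  [0,3,4,5,6,7,8]=21  [1,2,3,4,6,7,8]=21  [1,2,4,5,6,7,8]=105  [2,3,4,5,6,7,8]=42
  first=0(f) contributes 168
  first=1(d) contributes 168
  first=3(b) contributes 420
|[w]| = 756

756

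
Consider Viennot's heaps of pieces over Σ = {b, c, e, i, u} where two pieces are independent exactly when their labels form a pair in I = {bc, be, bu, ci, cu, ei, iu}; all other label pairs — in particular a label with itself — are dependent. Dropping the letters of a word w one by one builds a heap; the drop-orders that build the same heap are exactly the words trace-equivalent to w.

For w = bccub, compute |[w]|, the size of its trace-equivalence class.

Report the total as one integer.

piece 0:b — minimal
piece 1:c — minimal
piece 2:c rests on {1:c}
piece 3:u — minimal
piece 4:b rests on {0:b}
minimal pieces: {0:b, 1:c, 3:u}
ways to finish when only these pieces remain (= sum over removing one remaining piece with nothing left below it):
  1 left: {2}→1  {3}→1  {4}→1
  2 left: {0,4}→1  {1,2}→1  {2,3}→2  {2,4}→2  {3,4}→2
  3 left: {0,2,4}→3  {0,3,4}→3  {1,2,3}→3  {1,2,4}→3  {2,3,4}→6
  placing 0:b first → 12 extensions
  placing 1:c first → 12 extensions
  placing 3:u first → 6 extensions
total linear extensions = 30

30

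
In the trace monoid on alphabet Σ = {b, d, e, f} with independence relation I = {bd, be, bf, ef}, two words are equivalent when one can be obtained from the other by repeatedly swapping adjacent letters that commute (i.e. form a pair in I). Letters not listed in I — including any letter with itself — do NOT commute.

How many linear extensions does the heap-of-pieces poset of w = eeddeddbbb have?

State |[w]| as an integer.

#0=e has no predecessor
#1=e depends on [0:e]
#2=d depends on [1:e]
#3=d depends on [2:d]
#4=e depends on [3:d]
#5=d depends on [4:e]
#6=d depends on [5:d]
#7=b has no predecessor
#8=b depends on [7:b]
#9=b depends on [8:b]
sources: [0:e, 7:b]
N(rest) = Σ N(rest − s) over sources s of rest; N(one piece) = 1:
  size 1 → [6]=1  [9]=1
  size 2 → [5,6]=1  [6,9]=2  [8,9]=1
  size 3 → [4,5,6]=1  [5,6,9]=3  [6,8,9]=3  [7,8,9]=1
  size 4 → [3,4,5,6]=1  [4,5,6,9]=4  [5,6,8,9]=6  [6,7,8,9]=4
  size 5 → [2,3,4,5,6]=1  [3,4,5,6,9]=5  [4,5,6,8,9]=10  [5,6,7,8,9]=10
  size 6 → [1,2,3,4,5,6]=1  [2,3,4,5,6,9]=6  [3,4,5,6,8,9]=15  [4,5,6,7,8,9]=20
  size 7 → [0,1,2,3,4,5,6]=1  [1,2,3,4,5,6,9]=7  [2,3,4,5,6,8,9]=21  [3,4,5,6,7,8,9]=35
  size 8 → [0,1,2,3,4,5,6,9]=8  [1,2,3,4,5,6,8,9]=28  [2,3,4,5,6,7,8,9]=56
  first=0(e) contributes 84
  first=7(b) contributes 36
|[w]| = 120

120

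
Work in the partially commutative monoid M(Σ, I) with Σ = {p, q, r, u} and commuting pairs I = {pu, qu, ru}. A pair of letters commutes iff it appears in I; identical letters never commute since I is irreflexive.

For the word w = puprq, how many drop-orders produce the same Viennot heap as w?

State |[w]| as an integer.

#0=p has no predecessor
#1=u has no predecessor
#2=p depends on [0:p]
#3=r depends on [2:p]
#4=q depends on [3:r]
sources: [0:p, 1:u]
N(rest) = Σ N(rest − s) over sources s of rest; N(one piece) = 1:
  size 1 → [1]=1  [4]=1
  size 2 → [1,4]=2  [3,4]=1
  size 3 → [1,3,4]=3  [2,3,4]=1
  first=0(p) contributes 4
  first=1(u) contributes 1
|[w]| = 5

5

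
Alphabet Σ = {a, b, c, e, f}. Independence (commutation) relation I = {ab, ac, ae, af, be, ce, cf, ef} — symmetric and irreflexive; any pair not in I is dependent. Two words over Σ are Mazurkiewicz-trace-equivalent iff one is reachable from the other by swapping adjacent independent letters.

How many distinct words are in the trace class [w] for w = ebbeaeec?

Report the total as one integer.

piece 0:e — minimal
piece 1:b — minimal
piece 2:b rests on {1:b}
piece 3:e rests on {0:e}
piece 4:a — minimal
piece 5:e rests on {3:e}
piece 6:e rests on {5:e}
piece 7:c rests on {2:b}
minimal pieces: {0:e, 1:b, 4:a}
ways to finish when only these pieces remain (= sum over removing one remaining piece with nothing left below it):
  1 left: {4}→1  {6}→1  {7}→1
  2 left: {2,7}→1  {4,6}→2  {4,7}→2  {5,6}→1  {6,7}→2
  3 left: {1,2,7}→1  {2,4,7}→3  {2,6,7}→3  {3,5,6}→1  {4,5,6}→3  {4,6,7}→6  {5,6,7}→3
  4 left: {0,3,5,6}→1  {1,2,4,7}→4  {1,2,6,7}→4  {2,4,6,7}→12  {2,5,6,7}→6  {3,4,5,6}→4  {3,5,6,7}→4  {4,5,6,7}→12
  5 left: {0,3,4,5,6}→5  {0,3,5,6,7}→5  {1,2,4,6,7}→20  {1,2,5,6,7}→10  {2,3,5,6,7}→10  {2,4,5,6,7}→30  {3,4,5,6,7}→20
  6 left: {0,2,3,5,6,7}→15  {0,3,4,5,6,7}→30  {1,2,3,5,6,7}→20  {1,2,4,5,6,7}→60  {2,3,4,5,6,7}→60
  placing 0:e first → 140 extensions
  placing 1:b first → 105 extensions
  placing 4:a first → 35 extensions
total linear extensions = 280

280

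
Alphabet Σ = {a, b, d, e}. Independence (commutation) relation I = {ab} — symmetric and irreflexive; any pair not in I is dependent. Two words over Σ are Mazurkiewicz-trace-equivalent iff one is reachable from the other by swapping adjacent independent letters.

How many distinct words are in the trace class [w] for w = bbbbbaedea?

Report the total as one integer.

6

0(b) covers ∅
1(b) covers 0:b
2(b) covers 1:b
3(b) covers 2:b
4(b) covers 3:b
5(a) covers ∅
6(e) covers 4:b, 5:a
7(d) covers 6:e
8(e) covers 7:d
9(a) covers 8:e
floor of heap: 0:b, 5:a
completions by unplaced set U, small U first (add the entries for U minus each lowest piece of U):
  |U|=1: {9}:1
  |U|=2: {8,9}:1
  |U|=3: {7,8,9}:1
  |U|=4: {6,7,8,9}:1
  |U|=5: {4,6,7,8,9}:1  {5,6,7,8,9}:1
  |U|=6: {3,4,6,7,8,9}:1  {4,5,6,7,8,9}:2
  |U|=7: {2,3,4,6,7,8,9}:1  {3,4,5,6,7,8,9}:3
  |U|=8: {1,2,3,4,6,7,8,9}:1  {2,3,4,5,6,7,8,9}:4
  start at 0(b): 5
  start at 5(a): 1
sum over floor = 6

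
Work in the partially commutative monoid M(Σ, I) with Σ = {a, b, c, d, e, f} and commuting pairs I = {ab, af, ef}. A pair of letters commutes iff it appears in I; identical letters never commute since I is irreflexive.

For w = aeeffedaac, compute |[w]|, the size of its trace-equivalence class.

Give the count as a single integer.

#0=a has no predecessor
#1=e depends on [0:a]
#2=e depends on [1:e]
#3=f has no predecessor
#4=f depends on [3:f]
#5=e depends on [2:e]
#6=d depends on [4:f, 5:e]
#7=a depends on [6:d]
#8=a depends on [7:a]
#9=c depends on [8:a]
sources: [0:a, 3:f]
N(rest) = Σ N(rest − s) over sources s of rest; N(one piece) = 1:
  size 1 → [9]=1
  size 2 → [8,9]=1
  size 3 → [7,8,9]=1
  size 4 → [6,7,8,9]=1
  size 5 → [4,6,7,8,9]=1  [5,6,7,8,9]=1
  size 6 → [2,5,6,7,8,9]=1  [3,4,6,7,8,9]=1  [4,5,6,7,8,9]=2
  size 7 → [1,2,5,6,7,8,9]=1  [2,4,5,6,7,8,9]=3  [3,4,5,6,7,8,9]=3
  size 8 → [0,1,2,5,6,7,8,9]=1  [1,2,4,5,6,7,8,9]=4  [2,3,4,5,6,7,8,9]=6
  first=0(a) contributes 10
  first=3(f) contributes 5
|[w]| = 15

15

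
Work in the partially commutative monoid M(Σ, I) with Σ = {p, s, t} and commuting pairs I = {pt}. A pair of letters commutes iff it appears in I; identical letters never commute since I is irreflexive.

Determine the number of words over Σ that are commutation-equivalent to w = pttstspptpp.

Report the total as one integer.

0(p) covers ∅
1(t) covers ∅
2(t) covers 1:t
3(s) covers 0:p, 2:t
4(t) covers 3:s
5(s) covers 4:t
6(p) covers 5:s
7(p) covers 6:p
8(t) covers 5:s
9(p) covers 7:p
10(p) covers 9:p
floor of heap: 0:p, 1:t
completions by unplaced set U, small U first (add the entries for U minus each lowest piece of U):
  |U|=1: {8}:1  {10}:1
  |U|=2: {8,10}:2  {9,10}:1
  |U|=3: {7,9,10}:1  {8,9,10}:3
  |U|=4: {6,7,9,10}:1  {7,8,9,10}:4
  |U|=5: {6,7,8,9,10}:5
  |U|=6: {5,6,7,8,9,10}:5
  |U|=7: {4,5,6,7,8,9,10}:5
  |U|=8: {3,4,5,6,7,8,9,10}:5
  |U|=9: {0,3,4,5,6,7,8,9,10}:5  {2,3,4,5,6,7,8,9,10}:5
  start at 0(p): 5
  start at 1(t): 10
sum over floor = 15

15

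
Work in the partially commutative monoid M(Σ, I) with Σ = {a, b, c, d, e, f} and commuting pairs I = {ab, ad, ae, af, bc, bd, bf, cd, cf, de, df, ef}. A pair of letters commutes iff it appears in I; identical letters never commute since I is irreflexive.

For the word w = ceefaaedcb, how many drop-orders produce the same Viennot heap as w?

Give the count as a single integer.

0(c) covers ∅
1(e) covers 0:c
2(e) covers 1:e
3(f) covers ∅
4(a) covers 0:c
5(a) covers 4:a
6(e) covers 2:e
7(d) covers ∅
8(c) covers 5:a, 6:e
9(b) covers 6:e
floor of heap: 0:c, 3:f, 7:d
completions by unplaced set U, small U first (add the entries for U minus each lowest piece of U):
  |U|=1: {3}:1  {7}:1  {8}:1  {9}:1
  |U|=2: {3,7}:2  {3,8}:2  {3,9}:2  {5,8}:1  {7,8}:2  {7,9}:2  {8,9}:2
  |U|=3: {3,5,8}:3  {3,7,8}:6  {3,7,9}:6  {3,8,9}:6  {4,5,8}:1  {5,7,8}:3  {5,8,9}:3  {6,8,9}:2  {7,8,9}:6
  |U|=4: {2,6,8,9}:2  {3,4,5,8}:4  {3,5,7,8}:12  {3,5,8,9}:12  {3,6,8,9}:8  {3,7,8,9}:24  {4,5,7,8}:4  {4,5,8,9}:4  {5,6,8,9}:5  {5,7,8,9}:12  {6,7,8,9}:8
  |U|=5: {1,2,6,8,9}:2  {2,3,6,8,9}:10  {2,5,6,8,9}:7  {2,6,7,8,9}:10  {3,4,5,7,8}:20  {3,4,5,8,9}:20  {3,5,6,8,9}:25  {3,5,7,8,9}:60  {3,6,7,8,9}:40  {4,5,6,8,9}:9  {4,5,7,8,9}:20  {5,6,7,8,9}:25
  |U|=6: {1,2,3,6,8,9}:12  {1,2,5,6,8,9}:9  {1,2,6,7,8,9}:12  {2,3,5,6,8,9}:42  {2,3,6,7,8,9}:60  {2,4,5,6,8,9}:16  {2,5,6,7,8,9}:42  {3,4,5,6,8,9}:54  {3,4,5,7,8,9}:120  {3,5,6,7,8,9}:150  {4,5,6,7,8,9}:54
  |U|=7: {1,2,3,5,6,8,9}:63  {1,2,3,6,7,8,9}:84  {1,2,4,5,6,8,9}:25  {1,2,5,6,7,8,9}:63  {2,3,4,5,6,8,9}:112  {2,3,5,6,7,8,9}:294  {2,4,5,6,7,8,9}:112  {3,4,5,6,7,8,9}:378
  |U|=8: {0,1,2,4,5,6,8,9}:25  {1,2,3,4,5,6,8,9}:200  {1,2,3,5,6,7,8,9}:504  {1,2,4,5,6,7,8,9}:200  {2,3,4,5,6,7,8,9}:896
  start at 0(c): 1800
  start at 3(f): 225
  start at 7(d): 225
sum over floor = 2250

2250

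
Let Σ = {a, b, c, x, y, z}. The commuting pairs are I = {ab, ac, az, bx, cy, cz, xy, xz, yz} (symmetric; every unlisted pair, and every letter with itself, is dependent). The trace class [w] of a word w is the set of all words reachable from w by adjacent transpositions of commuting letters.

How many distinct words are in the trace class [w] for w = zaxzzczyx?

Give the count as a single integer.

504

drop 0:z onto floor
drop 1:a onto floor
drop 2:x onto {1:a}
drop 3:z onto {0:z}
drop 4:z onto {3:z}
drop 5:c onto {2:x}
drop 6:z onto {4:z}
drop 7:y onto {1:a}
drop 8:x onto {5:c}
ground layer = {0:z, 1:a}
drop-orders for the pieces not yet dropped (sum over which currently-grounded one goes next):
  1 to go: {6} 1  {7} 1  {8} 1
  2 to go: {4,6} 1  {5,8} 1  {6,7} 2  {6,8} 2  {7,8} 2
  3 to go: {2,5,8} 1  {3,4,6} 1  {4,6,7} 3  {4,6,8} 3  {5,6,8} 3  {5,7,8} 3  {6,7,8} 6
  4 to go: {0,3,4,6} 1  {2,5,6,8} 4  {2,5,7,8} 4  {3,4,6,7} 4  {3,4,6,8} 4  {4,5,6,8} 6  {4,6,7,8} 12  {5,6,7,8} 12
  5 to go: {0,3,4,6,7} 5  {0,3,4,6,8} 5  {1,2,5,7,8} 4  {2,4,5,6,8} 10  {2,5,6,7,8} 20  {3,4,5,6,8} 10  {3,4,6,7,8} 20  {4,5,6,7,8} 30
  6 to go: {0,3,4,5,6,8} 15  {0,3,4,6,7,8} 30  {1,2,5,6,7,8} 24  {2,3,4,5,6,8} 20  {2,4,5,6,7,8} 60  {3,4,5,6,7,8} 60
  7 to go: {0,2,3,4,5,6,8} 35  {0,3,4,5,6,7,8} 105  {1,2,4,5,6,7,8} 84  {2,3,4,5,6,7,8} 140
  if 0:z drops first: 224 orders
  if 1:a drops first: 280 orders
heap linearizations: 504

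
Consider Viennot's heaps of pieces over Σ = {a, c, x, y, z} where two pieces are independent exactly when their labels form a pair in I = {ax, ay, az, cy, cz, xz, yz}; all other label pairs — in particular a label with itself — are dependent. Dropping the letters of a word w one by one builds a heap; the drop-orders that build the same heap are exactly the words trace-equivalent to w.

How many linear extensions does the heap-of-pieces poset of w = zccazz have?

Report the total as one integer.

20

drop 0:z onto floor
drop 1:c onto floor
drop 2:c onto {1:c}
drop 3:a onto {2:c}
drop 4:z onto {0:z}
drop 5:z onto {4:z}
ground layer = {0:z, 1:c}
drop-orders for the pieces not yet dropped (sum over which currently-grounded one goes next):
  1 to go: {3} 1  {5} 1
  2 to go: {2,3} 1  {3,5} 2  {4,5} 1
  3 to go: {0,4,5} 1  {1,2,3} 1  {2,3,5} 3  {3,4,5} 3
  4 to go: {0,3,4,5} 4  {1,2,3,5} 4  {2,3,4,5} 6
  if 0:z drops first: 10 orders
  if 1:c drops first: 10 orders
heap linearizations: 20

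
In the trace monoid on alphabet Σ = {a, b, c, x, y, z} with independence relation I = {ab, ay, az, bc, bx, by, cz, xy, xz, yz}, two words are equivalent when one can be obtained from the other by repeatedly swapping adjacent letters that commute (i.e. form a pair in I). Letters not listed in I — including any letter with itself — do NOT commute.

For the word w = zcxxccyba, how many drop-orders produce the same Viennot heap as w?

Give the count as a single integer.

72

piece 0:z — minimal
piece 1:c — minimal
piece 2:x rests on {1:c}
piece 3:x rests on {2:x}
piece 4:c rests on {3:x}
piece 5:c rests on {4:c}
piece 6:y rests on {5:c}
piece 7:b rests on {0:z}
piece 8:a rests on {5:c}
minimal pieces: {0:z, 1:c}
ways to finish when only these pieces remain (= sum over removing one remaining piece with nothing left below it):
  1 left: {6}→1  {7}→1  {8}→1
  2 left: {0,7}→1  {6,7}→2  {6,8}→2  {7,8}→2
  3 left: {0,6,7}→3  {0,7,8}→3  {5,6,8}→2  {6,7,8}→6
  4 left: {0,6,7,8}→12  {4,5,6,8}→2  {5,6,7,8}→8
  5 left: {0,5,6,7,8}→20  {3,4,5,6,8}→2  {4,5,6,7,8}→10
  6 left: {0,4,5,6,7,8}→30  {2,3,4,5,6,8}→2  {3,4,5,6,7,8}→12
  7 left: {0,3,4,5,6,7,8}→42  {1,2,3,4,5,6,8}→2  {2,3,4,5,6,7,8}→14
  placing 0:z first → 16 extensions
  placing 1:c first → 56 extensions
total linear extensions = 72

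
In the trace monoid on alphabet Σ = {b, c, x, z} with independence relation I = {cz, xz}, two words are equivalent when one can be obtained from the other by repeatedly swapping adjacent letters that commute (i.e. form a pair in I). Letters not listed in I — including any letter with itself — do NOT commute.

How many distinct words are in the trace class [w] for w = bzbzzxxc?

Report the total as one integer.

piece 0:b — minimal
piece 1:z rests on {0:b}
piece 2:b rests on {1:z}
piece 3:z rests on {2:b}
piece 4:z rests on {3:z}
piece 5:x rests on {2:b}
piece 6:x rests on {5:x}
piece 7:c rests on {6:x}
minimal pieces: {0:b}
ways to finish when only these pieces remain (= sum over removing one remaining piece with nothing left below it):
  1 left: {4}→1  {7}→1
  2 left: {3,4}→1  {4,7}→2  {6,7}→1
  3 left: {3,4,7}→3  {4,6,7}→3  {5,6,7}→1
  4 left: {3,4,6,7}→6  {4,5,6,7}→4
  5 left: {3,4,5,6,7}→10
  6 left: {2,3,4,5,6,7}→10
  placing 0:b first → 10 extensions

10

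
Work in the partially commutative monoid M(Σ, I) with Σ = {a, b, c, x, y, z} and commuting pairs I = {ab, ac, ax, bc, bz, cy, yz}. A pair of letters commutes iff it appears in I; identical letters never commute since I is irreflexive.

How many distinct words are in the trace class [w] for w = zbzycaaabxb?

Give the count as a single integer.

drop 0:z onto floor
drop 1:b onto floor
drop 2:z onto {0:z}
drop 3:y onto {1:b}
drop 4:c onto {2:z}
drop 5:a onto {2:z, 3:y}
drop 6:a onto {5:a}
drop 7:a onto {6:a}
drop 8:b onto {3:y}
drop 9:x onto {4:c, 8:b}
drop 10:b onto {9:x}
ground layer = {0:z, 1:b}
drop-orders for the pieces not yet dropped (sum over which currently-grounded one goes next):
  1 to go: {7} 1  {10} 1
  2 to go: {6,7} 1  {7,10} 2  {9,10} 1
  3 to go: {4,9,10} 1  {5,6,7} 1  {6,7,10} 3  {7,9,10} 3  {8,9,10} 1
  4 to go: {4,7,9,10} 4  {4,8,9,10} 2  {5,6,7,10} 4  {6,7,9,10} 6  {7,8,9,10} 4
  5 to go: {4,6,7,9,10} 10  {4,7,8,9,10} 10  {5,6,7,9,10} 10  {6,7,8,9,10} 10
  6 to go: {4,5,6,7,9,10} 20  {4,6,7,8,9,10} 30  {5,6,7,8,9,10} 20
  7 to go: {2,4,5,6,7,9,10} 20  {3,5,6,7,8,9,10} 20  {4,5,6,7,8,9,10} 70
  8 to go: {0,2,4,5,6,7,9,10} 20  {1,3,5,6,7,8,9,10} 20  {2,4,5,6,7,8,9,10} 90  {3,4,5,6,7,8,9,10} 90
  9 to go: {0,2,4,5,6,7,8,9,10} 110  {1,3,4,5,6,7,8,9,10} 110  {2,3,4,5,6,7,8,9,10} 180
  if 0:z drops first: 290 orders
  if 1:b drops first: 290 orders
heap linearizations: 580

580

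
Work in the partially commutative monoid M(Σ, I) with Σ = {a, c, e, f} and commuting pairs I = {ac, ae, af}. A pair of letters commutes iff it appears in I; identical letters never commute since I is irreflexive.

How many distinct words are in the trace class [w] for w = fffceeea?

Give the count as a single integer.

8

#0=f has no predecessor
#1=f depends on [0:f]
#2=f depends on [1:f]
#3=c depends on [2:f]
#4=e depends on [3:c]
#5=e depends on [4:e]
#6=e depends on [5:e]
#7=a has no predecessor
sources: [0:f, 7:a]
N(rest) = Σ N(rest − s) over sources s of rest; N(one piece) = 1:
  size 1 → [6]=1  [7]=1
  size 2 → [5,6]=1  [6,7]=2
  size 3 → [4,5,6]=1  [5,6,7]=3
  size 4 → [3,4,5,6]=1  [4,5,6,7]=4
  size 5 → [2,3,4,5,6]=1  [3,4,5,6,7]=5
  size 6 → [1,2,3,4,5,6]=1  [2,3,4,5,6,7]=6
  first=0(f) contributes 7
  first=7(a) contributes 1
|[w]| = 8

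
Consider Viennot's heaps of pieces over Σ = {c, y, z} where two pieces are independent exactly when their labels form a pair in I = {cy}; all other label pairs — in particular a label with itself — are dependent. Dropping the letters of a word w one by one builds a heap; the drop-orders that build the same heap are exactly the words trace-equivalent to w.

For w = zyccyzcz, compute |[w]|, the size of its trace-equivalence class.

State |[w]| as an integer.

6

0(z) covers ∅
1(y) covers 0:z
2(c) covers 0:z
3(c) covers 2:c
4(y) covers 1:y
5(z) covers 3:c, 4:y
6(c) covers 5:z
7(z) covers 6:c
floor of heap: 0:z
completions by unplaced set U, small U first (add the entries for U minus each lowest piece of U):
  |U|=1: {7}:1
  |U|=2: {6,7}:1
  |U|=3: {5,6,7}:1
  |U|=4: {3,5,6,7}:1  {4,5,6,7}:1
  |U|=5: {1,4,5,6,7}:1  {2,3,5,6,7}:1  {3,4,5,6,7}:2
  |U|=6: {1,3,4,5,6,7}:3  {2,3,4,5,6,7}:3
  start at 0(z): 6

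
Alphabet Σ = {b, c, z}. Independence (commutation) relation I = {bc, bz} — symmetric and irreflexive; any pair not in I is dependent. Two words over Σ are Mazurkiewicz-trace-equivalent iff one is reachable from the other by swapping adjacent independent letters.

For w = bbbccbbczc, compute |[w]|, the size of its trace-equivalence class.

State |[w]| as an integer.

piece 0:b — minimal
piece 1:b rests on {0:b}
piece 2:b rests on {1:b}
piece 3:c — minimal
piece 4:c rests on {3:c}
piece 5:b rests on {2:b}
piece 6:b rests on {5:b}
piece 7:c rests on {4:c}
piece 8:z rests on {7:c}
piece 9:c rests on {8:z}
minimal pieces: {0:b, 3:c}
ways to finish when only these pieces remain (= sum over removing one remaining piece with nothing left below it):
  1 left: {6}→1  {9}→1
  2 left: {5,6}→1  {6,9}→2  {8,9}→1
  3 left: {2,5,6}→1  {5,6,9}→3  {6,8,9}→3  {7,8,9}→1
  4 left: {1,2,5,6}→1  {2,5,6,9}→4  {4,7,8,9}→1  {5,6,8,9}→6  {6,7,8,9}→4
  5 left: {0,1,2,5,6}→1  {1,2,5,6,9}→5  {2,5,6,8,9}→10  {3,4,7,8,9}→1  {4,6,7,8,9}→5  {5,6,7,8,9}→10
  6 left: {0,1,2,5,6,9}→6  {1,2,5,6,8,9}→15  {2,5,6,7,8,9}→20  {3,4,6,7,8,9}→6  {4,5,6,7,8,9}→15
  7 left: {0,1,2,5,6,8,9}→21  {1,2,5,6,7,8,9}→35  {2,4,5,6,7,8,9}→35  {3,4,5,6,7,8,9}→21
  8 left: {0,1,2,5,6,7,8,9}→56  {1,2,4,5,6,7,8,9}→70  {2,3,4,5,6,7,8,9}→56
  placing 0:b first → 126 extensions
  placing 3:c first → 126 extensions
total linear extensions = 252

252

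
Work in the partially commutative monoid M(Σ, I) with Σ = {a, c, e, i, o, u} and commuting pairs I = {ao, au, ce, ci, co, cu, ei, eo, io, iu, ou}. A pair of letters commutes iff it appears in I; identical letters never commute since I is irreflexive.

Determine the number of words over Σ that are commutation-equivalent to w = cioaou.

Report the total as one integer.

#0=c has no predecessor
#1=i has no predecessor
#2=o has no predecessor
#3=a depends on [0:c, 1:i]
#4=o depends on [2:o]
#5=u has no predecessor
sources: [0:c, 1:i, 2:o, 5:u]
N(rest) = Σ N(rest − s) over sources s of rest; N(one piece) = 1:
  size 1 → [3]=1  [4]=1  [5]=1
  size 2 → [0,3]=1  [1,3]=1  [2,4]=1  [3,4]=2  [3,5]=2  [4,5]=2
  size 3 → [0,1,3]=2  [0,3,4]=3  [0,3,5]=3  [1,3,4]=3  [1,3,5]=3  [2,3,4]=3  [2,4,5]=3  [3,4,5]=6
  size 4 → [0,1,3,4]=8  [0,1,3,5]=8  [0,2,3,4]=6  [0,3,4,5]=12  [1,2,3,4]=6  [1,3,4,5]=12  [2,3,4,5]=12
  first=0(c) contributes 30
  first=1(i) contributes 30
  first=2(o) contributes 40
  first=5(u) contributes 20
|[w]| = 120

120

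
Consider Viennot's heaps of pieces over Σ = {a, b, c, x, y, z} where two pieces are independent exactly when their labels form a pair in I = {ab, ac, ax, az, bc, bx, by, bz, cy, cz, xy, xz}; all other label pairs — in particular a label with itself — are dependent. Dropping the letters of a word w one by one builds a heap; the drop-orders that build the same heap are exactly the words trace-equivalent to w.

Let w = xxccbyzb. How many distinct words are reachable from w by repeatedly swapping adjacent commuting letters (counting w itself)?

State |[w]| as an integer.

0(x) covers ∅
1(x) covers 0:x
2(c) covers 1:x
3(c) covers 2:c
4(b) covers ∅
5(y) covers ∅
6(z) covers 5:y
7(b) covers 4:b
floor of heap: 0:x, 4:b, 5:y
completions by unplaced set U, small U first (add the entries for U minus each lowest piece of U):
  |U|=1: {3}:1  {6}:1  {7}:1
  |U|=2: {2,3}:1  {3,6}:2  {3,7}:2  {4,7}:1  {5,6}:1  {6,7}:2
  |U|=3: {1,2,3}:1  {2,3,6}:3  {2,3,7}:3  {3,4,7}:3  {3,5,6}:3  {3,6,7}:6  {4,6,7}:3  {5,6,7}:3
  |U|=4: {0,1,2,3}:1  {1,2,3,6}:4  {1,2,3,7}:4  {2,3,4,7}:6  {2,3,5,6}:6  {2,3,6,7}:12  {3,4,6,7}:12  {3,5,6,7}:12  {4,5,6,7}:6
  |U|=5: {0,1,2,3,6}:5  {0,1,2,3,7}:5  {1,2,3,4,7}:10  {1,2,3,5,6}:10  {1,2,3,6,7}:20  {2,3,4,6,7}:30  {2,3,5,6,7}:30  {3,4,5,6,7}:30
  |U|=6: {0,1,2,3,4,7}:15  {0,1,2,3,5,6}:15  {0,1,2,3,6,7}:30  {1,2,3,4,6,7}:60  {1,2,3,5,6,7}:60  {2,3,4,5,6,7}:90
  start at 0(x): 210
  start at 4(b): 105
  start at 5(y): 105
sum over floor = 420

420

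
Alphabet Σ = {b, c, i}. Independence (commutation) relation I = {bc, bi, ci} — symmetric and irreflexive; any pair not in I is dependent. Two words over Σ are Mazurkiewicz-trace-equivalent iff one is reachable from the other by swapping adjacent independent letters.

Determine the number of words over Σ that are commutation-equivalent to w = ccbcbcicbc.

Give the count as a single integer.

840

#0=c has no predecessor
#1=c depends on [0:c]
#2=b has no predecessor
#3=c depends on [1:c]
#4=b depends on [2:b]
#5=c depends on [3:c]
#6=i has no predecessor
#7=c depends on [5:c]
#8=b depends on [4:b]
#9=c depends on [7:c]
sources: [0:c, 2:b, 6:i]
N(rest) = Σ N(rest − s) over sources s of rest; N(one piece) = 1:
  size 1 → [6]=1  [8]=1  [9]=1
  size 2 → [4,8]=1  [6,8]=2  [6,9]=2  [7,9]=1  [8,9]=2
  size 3 → [2,4,8]=1  [4,6,8]=3  [4,8,9]=3  [5,7,9]=1  [6,7,9]=3  [6,8,9]=6  [7,8,9]=3
  size 4 → [2,4,6,8]=4  [2,4,8,9]=4  [3,5,7,9]=1  [4,6,8,9]=12  [4,7,8,9]=6  [5,6,7,9]=4  [5,7,8,9]=4  [6,7,8,9]=12
  size 5 → [1,3,5,7,9]=1  [2,4,6,8,9]=20  [2,4,7,8,9]=10  [3,5,6,7,9]=5  [3,5,7,8,9]=5  [4,5,7,8,9]=10  [4,6,7,8,9]=30  [5,6,7,8,9]=20
  size 6 → [0,1,3,5,7,9]=1  [1,3,5,6,7,9]=6  [1,3,5,7,8,9]=6  [2,4,5,7,8,9]=20  [2,4,6,7,8,9]=60  [3,4,5,7,8,9]=15  [3,5,6,7,8,9]=30  [4,5,6,7,8,9]=60
  size 7 → [0,1,3,5,6,7,9]=7  [0,1,3,5,7,8,9]=7  [1,3,4,5,7,8,9]=21  [1,3,5,6,7,8,9]=42  [2,3,4,5,7,8,9]=35  [2,4,5,6,7,8,9]=140  [3,4,5,6,7,8,9]=105
  size 8 → [0,1,3,4,5,7,8,9]=28  [0,1,3,5,6,7,8,9]=56  [1,2,3,4,5,7,8,9]=56  [1,3,4,5,6,7,8,9]=168  [2,3,4,5,6,7,8,9]=280
  first=0(c) contributes 504
  first=2(b) contributes 252
  first=6(i) contributes 84
|[w]| = 840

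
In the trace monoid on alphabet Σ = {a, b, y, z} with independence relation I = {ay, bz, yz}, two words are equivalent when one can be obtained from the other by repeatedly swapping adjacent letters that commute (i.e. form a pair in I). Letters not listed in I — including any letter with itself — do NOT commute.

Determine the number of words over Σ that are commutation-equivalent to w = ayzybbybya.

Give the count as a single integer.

drop 0:a onto floor
drop 1:y onto floor
drop 2:z onto {0:a}
drop 3:y onto {1:y}
drop 4:b onto {0:a, 3:y}
drop 5:b onto {4:b}
drop 6:y onto {5:b}
drop 7:b onto {6:y}
drop 8:y onto {7:b}
drop 9:a onto {2:z, 7:b}
ground layer = {0:a, 1:y}
drop-orders for the pieces not yet dropped (sum over which currently-grounded one goes next):
  1 to go: {8} 1  {9} 1
  2 to go: {2,9} 1  {8,9} 2
  3 to go: {2,8,9} 3  {7,8,9} 2
  4 to go: {2,7,8,9} 5  {6,7,8,9} 2
  5 to go: {2,6,7,8,9} 7  {5,6,7,8,9} 2
  6 to go: {2,5,6,7,8,9} 9  {4,5,6,7,8,9} 2
  7 to go: {2,4,5,6,7,8,9} 11  {3,4,5,6,7,8,9} 2
  8 to go: {0,2,4,5,6,7,8,9} 11  {1,3,4,5,6,7,8,9} 2  {2,3,4,5,6,7,8,9} 13
  if 0:a drops first: 15 orders
  if 1:y drops first: 24 orders
heap linearizations: 39

39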